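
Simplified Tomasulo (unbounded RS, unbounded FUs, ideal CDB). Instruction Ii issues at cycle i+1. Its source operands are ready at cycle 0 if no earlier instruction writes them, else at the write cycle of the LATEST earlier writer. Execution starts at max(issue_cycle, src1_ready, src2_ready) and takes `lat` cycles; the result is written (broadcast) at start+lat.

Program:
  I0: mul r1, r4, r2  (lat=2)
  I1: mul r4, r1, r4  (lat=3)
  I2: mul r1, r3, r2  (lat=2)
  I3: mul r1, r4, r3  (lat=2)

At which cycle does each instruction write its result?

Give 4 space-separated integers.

I0 mul r1: issue@1 deps=(None,None) exec_start@1 write@3
I1 mul r4: issue@2 deps=(0,None) exec_start@3 write@6
I2 mul r1: issue@3 deps=(None,None) exec_start@3 write@5
I3 mul r1: issue@4 deps=(1,None) exec_start@6 write@8

Answer: 3 6 5 8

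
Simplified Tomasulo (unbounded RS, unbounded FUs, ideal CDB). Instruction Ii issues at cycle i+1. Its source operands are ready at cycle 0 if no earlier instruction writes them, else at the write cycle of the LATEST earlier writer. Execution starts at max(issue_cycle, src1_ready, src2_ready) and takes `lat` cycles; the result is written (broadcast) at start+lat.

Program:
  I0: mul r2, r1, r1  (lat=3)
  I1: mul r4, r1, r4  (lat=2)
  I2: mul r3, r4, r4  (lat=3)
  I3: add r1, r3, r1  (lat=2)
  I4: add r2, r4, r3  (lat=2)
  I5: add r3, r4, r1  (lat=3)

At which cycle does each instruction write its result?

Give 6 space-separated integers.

I0 mul r2: issue@1 deps=(None,None) exec_start@1 write@4
I1 mul r4: issue@2 deps=(None,None) exec_start@2 write@4
I2 mul r3: issue@3 deps=(1,1) exec_start@4 write@7
I3 add r1: issue@4 deps=(2,None) exec_start@7 write@9
I4 add r2: issue@5 deps=(1,2) exec_start@7 write@9
I5 add r3: issue@6 deps=(1,3) exec_start@9 write@12

Answer: 4 4 7 9 9 12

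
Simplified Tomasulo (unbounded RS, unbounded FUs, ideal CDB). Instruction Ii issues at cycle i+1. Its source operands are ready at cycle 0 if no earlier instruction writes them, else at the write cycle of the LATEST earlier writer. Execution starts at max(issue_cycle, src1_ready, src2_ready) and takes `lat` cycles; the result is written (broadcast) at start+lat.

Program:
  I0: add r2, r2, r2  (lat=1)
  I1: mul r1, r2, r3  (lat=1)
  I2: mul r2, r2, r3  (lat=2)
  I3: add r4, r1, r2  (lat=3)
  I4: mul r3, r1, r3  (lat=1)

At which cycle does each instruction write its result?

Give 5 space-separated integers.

I0 add r2: issue@1 deps=(None,None) exec_start@1 write@2
I1 mul r1: issue@2 deps=(0,None) exec_start@2 write@3
I2 mul r2: issue@3 deps=(0,None) exec_start@3 write@5
I3 add r4: issue@4 deps=(1,2) exec_start@5 write@8
I4 mul r3: issue@5 deps=(1,None) exec_start@5 write@6

Answer: 2 3 5 8 6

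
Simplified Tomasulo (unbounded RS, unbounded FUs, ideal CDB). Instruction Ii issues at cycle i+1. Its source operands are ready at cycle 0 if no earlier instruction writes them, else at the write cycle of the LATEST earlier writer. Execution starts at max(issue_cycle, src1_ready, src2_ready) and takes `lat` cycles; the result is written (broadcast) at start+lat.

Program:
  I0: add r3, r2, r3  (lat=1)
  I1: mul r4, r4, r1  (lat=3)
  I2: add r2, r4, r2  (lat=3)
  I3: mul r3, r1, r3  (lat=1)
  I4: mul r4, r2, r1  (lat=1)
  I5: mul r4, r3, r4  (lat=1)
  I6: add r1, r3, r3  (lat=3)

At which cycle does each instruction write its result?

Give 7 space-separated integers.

Answer: 2 5 8 5 9 10 10

Derivation:
I0 add r3: issue@1 deps=(None,None) exec_start@1 write@2
I1 mul r4: issue@2 deps=(None,None) exec_start@2 write@5
I2 add r2: issue@3 deps=(1,None) exec_start@5 write@8
I3 mul r3: issue@4 deps=(None,0) exec_start@4 write@5
I4 mul r4: issue@5 deps=(2,None) exec_start@8 write@9
I5 mul r4: issue@6 deps=(3,4) exec_start@9 write@10
I6 add r1: issue@7 deps=(3,3) exec_start@7 write@10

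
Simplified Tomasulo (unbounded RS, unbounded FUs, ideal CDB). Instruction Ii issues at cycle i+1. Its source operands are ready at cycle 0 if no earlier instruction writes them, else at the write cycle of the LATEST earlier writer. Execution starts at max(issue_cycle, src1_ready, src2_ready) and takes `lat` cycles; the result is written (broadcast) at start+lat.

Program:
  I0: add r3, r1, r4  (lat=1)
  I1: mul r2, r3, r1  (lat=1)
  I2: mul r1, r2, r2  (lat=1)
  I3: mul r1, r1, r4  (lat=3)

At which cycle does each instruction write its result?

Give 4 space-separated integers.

Answer: 2 3 4 7

Derivation:
I0 add r3: issue@1 deps=(None,None) exec_start@1 write@2
I1 mul r2: issue@2 deps=(0,None) exec_start@2 write@3
I2 mul r1: issue@3 deps=(1,1) exec_start@3 write@4
I3 mul r1: issue@4 deps=(2,None) exec_start@4 write@7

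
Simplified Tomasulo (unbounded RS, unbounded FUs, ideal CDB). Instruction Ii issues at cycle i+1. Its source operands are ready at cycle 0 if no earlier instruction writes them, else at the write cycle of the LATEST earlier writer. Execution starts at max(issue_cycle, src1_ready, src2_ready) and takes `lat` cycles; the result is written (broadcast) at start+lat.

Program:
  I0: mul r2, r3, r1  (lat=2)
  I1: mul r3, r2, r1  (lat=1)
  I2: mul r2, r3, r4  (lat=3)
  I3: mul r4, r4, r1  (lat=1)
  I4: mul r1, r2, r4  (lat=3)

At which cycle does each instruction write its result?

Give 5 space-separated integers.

Answer: 3 4 7 5 10

Derivation:
I0 mul r2: issue@1 deps=(None,None) exec_start@1 write@3
I1 mul r3: issue@2 deps=(0,None) exec_start@3 write@4
I2 mul r2: issue@3 deps=(1,None) exec_start@4 write@7
I3 mul r4: issue@4 deps=(None,None) exec_start@4 write@5
I4 mul r1: issue@5 deps=(2,3) exec_start@7 write@10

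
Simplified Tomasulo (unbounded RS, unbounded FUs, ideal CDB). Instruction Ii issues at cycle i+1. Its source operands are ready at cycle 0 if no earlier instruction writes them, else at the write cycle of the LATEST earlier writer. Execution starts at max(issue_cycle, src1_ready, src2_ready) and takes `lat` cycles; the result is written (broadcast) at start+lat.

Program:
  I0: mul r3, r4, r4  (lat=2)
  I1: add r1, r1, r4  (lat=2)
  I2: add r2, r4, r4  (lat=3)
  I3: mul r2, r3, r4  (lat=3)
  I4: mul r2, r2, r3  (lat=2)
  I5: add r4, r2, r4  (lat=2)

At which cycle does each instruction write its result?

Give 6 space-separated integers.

I0 mul r3: issue@1 deps=(None,None) exec_start@1 write@3
I1 add r1: issue@2 deps=(None,None) exec_start@2 write@4
I2 add r2: issue@3 deps=(None,None) exec_start@3 write@6
I3 mul r2: issue@4 deps=(0,None) exec_start@4 write@7
I4 mul r2: issue@5 deps=(3,0) exec_start@7 write@9
I5 add r4: issue@6 deps=(4,None) exec_start@9 write@11

Answer: 3 4 6 7 9 11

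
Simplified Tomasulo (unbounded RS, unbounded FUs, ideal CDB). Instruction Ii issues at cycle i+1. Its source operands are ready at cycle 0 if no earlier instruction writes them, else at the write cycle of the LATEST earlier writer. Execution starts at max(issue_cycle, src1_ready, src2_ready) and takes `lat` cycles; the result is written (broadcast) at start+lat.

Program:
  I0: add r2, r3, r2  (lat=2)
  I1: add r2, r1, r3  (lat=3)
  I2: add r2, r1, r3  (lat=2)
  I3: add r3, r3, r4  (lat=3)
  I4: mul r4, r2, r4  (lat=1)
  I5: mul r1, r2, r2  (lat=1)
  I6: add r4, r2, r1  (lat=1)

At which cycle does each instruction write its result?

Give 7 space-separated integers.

Answer: 3 5 5 7 6 7 8

Derivation:
I0 add r2: issue@1 deps=(None,None) exec_start@1 write@3
I1 add r2: issue@2 deps=(None,None) exec_start@2 write@5
I2 add r2: issue@3 deps=(None,None) exec_start@3 write@5
I3 add r3: issue@4 deps=(None,None) exec_start@4 write@7
I4 mul r4: issue@5 deps=(2,None) exec_start@5 write@6
I5 mul r1: issue@6 deps=(2,2) exec_start@6 write@7
I6 add r4: issue@7 deps=(2,5) exec_start@7 write@8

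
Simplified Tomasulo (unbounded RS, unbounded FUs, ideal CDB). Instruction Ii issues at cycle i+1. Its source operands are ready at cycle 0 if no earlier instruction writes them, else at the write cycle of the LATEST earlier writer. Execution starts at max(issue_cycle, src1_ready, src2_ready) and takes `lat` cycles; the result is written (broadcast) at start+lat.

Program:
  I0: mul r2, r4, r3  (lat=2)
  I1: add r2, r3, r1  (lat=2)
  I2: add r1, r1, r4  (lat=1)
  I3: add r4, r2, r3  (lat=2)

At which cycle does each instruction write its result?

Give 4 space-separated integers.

Answer: 3 4 4 6

Derivation:
I0 mul r2: issue@1 deps=(None,None) exec_start@1 write@3
I1 add r2: issue@2 deps=(None,None) exec_start@2 write@4
I2 add r1: issue@3 deps=(None,None) exec_start@3 write@4
I3 add r4: issue@4 deps=(1,None) exec_start@4 write@6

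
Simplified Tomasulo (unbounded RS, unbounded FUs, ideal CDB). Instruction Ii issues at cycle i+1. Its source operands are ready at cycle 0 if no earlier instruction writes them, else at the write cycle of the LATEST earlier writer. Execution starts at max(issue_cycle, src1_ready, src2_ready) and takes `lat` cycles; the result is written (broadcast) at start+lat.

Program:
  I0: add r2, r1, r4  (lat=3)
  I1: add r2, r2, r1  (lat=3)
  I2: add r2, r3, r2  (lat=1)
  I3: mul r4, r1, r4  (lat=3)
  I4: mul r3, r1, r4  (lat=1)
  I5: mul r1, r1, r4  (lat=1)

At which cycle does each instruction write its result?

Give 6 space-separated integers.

Answer: 4 7 8 7 8 8

Derivation:
I0 add r2: issue@1 deps=(None,None) exec_start@1 write@4
I1 add r2: issue@2 deps=(0,None) exec_start@4 write@7
I2 add r2: issue@3 deps=(None,1) exec_start@7 write@8
I3 mul r4: issue@4 deps=(None,None) exec_start@4 write@7
I4 mul r3: issue@5 deps=(None,3) exec_start@7 write@8
I5 mul r1: issue@6 deps=(None,3) exec_start@7 write@8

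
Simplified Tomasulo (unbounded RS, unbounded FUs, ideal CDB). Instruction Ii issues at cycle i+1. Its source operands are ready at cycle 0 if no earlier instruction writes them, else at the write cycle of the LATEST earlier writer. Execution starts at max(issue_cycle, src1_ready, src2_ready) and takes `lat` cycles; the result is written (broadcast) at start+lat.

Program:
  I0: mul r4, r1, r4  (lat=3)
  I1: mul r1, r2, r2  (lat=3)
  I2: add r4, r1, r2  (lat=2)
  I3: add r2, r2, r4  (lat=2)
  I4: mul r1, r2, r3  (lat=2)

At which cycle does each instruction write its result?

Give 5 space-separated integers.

Answer: 4 5 7 9 11

Derivation:
I0 mul r4: issue@1 deps=(None,None) exec_start@1 write@4
I1 mul r1: issue@2 deps=(None,None) exec_start@2 write@5
I2 add r4: issue@3 deps=(1,None) exec_start@5 write@7
I3 add r2: issue@4 deps=(None,2) exec_start@7 write@9
I4 mul r1: issue@5 deps=(3,None) exec_start@9 write@11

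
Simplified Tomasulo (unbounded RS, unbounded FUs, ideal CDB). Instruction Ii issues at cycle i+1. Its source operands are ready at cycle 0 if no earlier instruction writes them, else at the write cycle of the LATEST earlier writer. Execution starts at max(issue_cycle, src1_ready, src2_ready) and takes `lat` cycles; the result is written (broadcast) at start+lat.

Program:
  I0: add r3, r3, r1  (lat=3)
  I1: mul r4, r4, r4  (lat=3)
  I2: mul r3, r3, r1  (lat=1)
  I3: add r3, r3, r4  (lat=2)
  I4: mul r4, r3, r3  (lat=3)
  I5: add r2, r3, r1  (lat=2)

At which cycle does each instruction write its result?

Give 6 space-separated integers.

I0 add r3: issue@1 deps=(None,None) exec_start@1 write@4
I1 mul r4: issue@2 deps=(None,None) exec_start@2 write@5
I2 mul r3: issue@3 deps=(0,None) exec_start@4 write@5
I3 add r3: issue@4 deps=(2,1) exec_start@5 write@7
I4 mul r4: issue@5 deps=(3,3) exec_start@7 write@10
I5 add r2: issue@6 deps=(3,None) exec_start@7 write@9

Answer: 4 5 5 7 10 9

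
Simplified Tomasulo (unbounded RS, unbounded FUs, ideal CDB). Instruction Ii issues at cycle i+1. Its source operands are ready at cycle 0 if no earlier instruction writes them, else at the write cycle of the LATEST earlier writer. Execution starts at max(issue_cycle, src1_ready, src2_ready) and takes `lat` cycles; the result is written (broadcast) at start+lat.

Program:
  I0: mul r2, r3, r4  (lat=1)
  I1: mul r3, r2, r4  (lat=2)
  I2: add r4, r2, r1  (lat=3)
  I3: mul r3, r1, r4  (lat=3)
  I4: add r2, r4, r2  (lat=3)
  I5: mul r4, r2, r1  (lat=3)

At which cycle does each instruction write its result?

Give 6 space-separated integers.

Answer: 2 4 6 9 9 12

Derivation:
I0 mul r2: issue@1 deps=(None,None) exec_start@1 write@2
I1 mul r3: issue@2 deps=(0,None) exec_start@2 write@4
I2 add r4: issue@3 deps=(0,None) exec_start@3 write@6
I3 mul r3: issue@4 deps=(None,2) exec_start@6 write@9
I4 add r2: issue@5 deps=(2,0) exec_start@6 write@9
I5 mul r4: issue@6 deps=(4,None) exec_start@9 write@12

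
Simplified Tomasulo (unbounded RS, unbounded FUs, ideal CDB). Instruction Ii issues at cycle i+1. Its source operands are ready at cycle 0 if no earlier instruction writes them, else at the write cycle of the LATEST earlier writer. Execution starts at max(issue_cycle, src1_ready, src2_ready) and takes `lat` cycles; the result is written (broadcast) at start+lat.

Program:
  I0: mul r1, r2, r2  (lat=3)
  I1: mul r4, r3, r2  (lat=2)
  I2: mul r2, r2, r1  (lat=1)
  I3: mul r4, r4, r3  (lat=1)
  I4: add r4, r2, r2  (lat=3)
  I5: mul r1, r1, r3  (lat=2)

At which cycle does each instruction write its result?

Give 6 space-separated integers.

Answer: 4 4 5 5 8 8

Derivation:
I0 mul r1: issue@1 deps=(None,None) exec_start@1 write@4
I1 mul r4: issue@2 deps=(None,None) exec_start@2 write@4
I2 mul r2: issue@3 deps=(None,0) exec_start@4 write@5
I3 mul r4: issue@4 deps=(1,None) exec_start@4 write@5
I4 add r4: issue@5 deps=(2,2) exec_start@5 write@8
I5 mul r1: issue@6 deps=(0,None) exec_start@6 write@8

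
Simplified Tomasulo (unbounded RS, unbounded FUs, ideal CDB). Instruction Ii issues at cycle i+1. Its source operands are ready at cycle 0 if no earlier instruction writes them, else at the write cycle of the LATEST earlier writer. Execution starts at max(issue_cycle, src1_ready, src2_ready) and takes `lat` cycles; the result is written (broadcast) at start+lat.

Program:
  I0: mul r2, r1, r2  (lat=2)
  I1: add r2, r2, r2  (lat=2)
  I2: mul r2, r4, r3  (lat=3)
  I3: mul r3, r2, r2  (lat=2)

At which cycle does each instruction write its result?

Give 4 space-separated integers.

I0 mul r2: issue@1 deps=(None,None) exec_start@1 write@3
I1 add r2: issue@2 deps=(0,0) exec_start@3 write@5
I2 mul r2: issue@3 deps=(None,None) exec_start@3 write@6
I3 mul r3: issue@4 deps=(2,2) exec_start@6 write@8

Answer: 3 5 6 8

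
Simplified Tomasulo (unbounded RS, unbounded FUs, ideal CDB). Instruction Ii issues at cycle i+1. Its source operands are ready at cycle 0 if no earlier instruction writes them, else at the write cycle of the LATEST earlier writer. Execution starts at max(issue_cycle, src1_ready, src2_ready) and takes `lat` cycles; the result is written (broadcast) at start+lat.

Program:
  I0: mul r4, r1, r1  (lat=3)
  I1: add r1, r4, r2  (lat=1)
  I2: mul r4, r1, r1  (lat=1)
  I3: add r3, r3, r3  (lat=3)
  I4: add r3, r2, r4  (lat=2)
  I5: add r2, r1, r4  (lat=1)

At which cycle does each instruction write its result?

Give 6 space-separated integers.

Answer: 4 5 6 7 8 7

Derivation:
I0 mul r4: issue@1 deps=(None,None) exec_start@1 write@4
I1 add r1: issue@2 deps=(0,None) exec_start@4 write@5
I2 mul r4: issue@3 deps=(1,1) exec_start@5 write@6
I3 add r3: issue@4 deps=(None,None) exec_start@4 write@7
I4 add r3: issue@5 deps=(None,2) exec_start@6 write@8
I5 add r2: issue@6 deps=(1,2) exec_start@6 write@7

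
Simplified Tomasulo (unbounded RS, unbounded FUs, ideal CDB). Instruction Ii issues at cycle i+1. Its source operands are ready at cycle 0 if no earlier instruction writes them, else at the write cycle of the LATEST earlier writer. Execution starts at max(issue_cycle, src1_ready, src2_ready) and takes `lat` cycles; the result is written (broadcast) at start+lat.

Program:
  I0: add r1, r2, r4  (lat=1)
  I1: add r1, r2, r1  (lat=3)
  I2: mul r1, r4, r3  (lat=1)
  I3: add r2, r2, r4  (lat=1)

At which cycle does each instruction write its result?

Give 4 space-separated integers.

I0 add r1: issue@1 deps=(None,None) exec_start@1 write@2
I1 add r1: issue@2 deps=(None,0) exec_start@2 write@5
I2 mul r1: issue@3 deps=(None,None) exec_start@3 write@4
I3 add r2: issue@4 deps=(None,None) exec_start@4 write@5

Answer: 2 5 4 5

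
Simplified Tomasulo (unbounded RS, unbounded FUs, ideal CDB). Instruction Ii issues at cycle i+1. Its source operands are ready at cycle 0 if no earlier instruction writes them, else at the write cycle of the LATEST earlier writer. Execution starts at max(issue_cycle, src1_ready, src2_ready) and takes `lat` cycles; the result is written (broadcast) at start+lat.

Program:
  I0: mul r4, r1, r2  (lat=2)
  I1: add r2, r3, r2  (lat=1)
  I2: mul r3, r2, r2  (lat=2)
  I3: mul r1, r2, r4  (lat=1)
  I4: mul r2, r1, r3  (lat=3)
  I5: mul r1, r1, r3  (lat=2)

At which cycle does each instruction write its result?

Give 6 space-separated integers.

Answer: 3 3 5 5 8 8

Derivation:
I0 mul r4: issue@1 deps=(None,None) exec_start@1 write@3
I1 add r2: issue@2 deps=(None,None) exec_start@2 write@3
I2 mul r3: issue@3 deps=(1,1) exec_start@3 write@5
I3 mul r1: issue@4 deps=(1,0) exec_start@4 write@5
I4 mul r2: issue@5 deps=(3,2) exec_start@5 write@8
I5 mul r1: issue@6 deps=(3,2) exec_start@6 write@8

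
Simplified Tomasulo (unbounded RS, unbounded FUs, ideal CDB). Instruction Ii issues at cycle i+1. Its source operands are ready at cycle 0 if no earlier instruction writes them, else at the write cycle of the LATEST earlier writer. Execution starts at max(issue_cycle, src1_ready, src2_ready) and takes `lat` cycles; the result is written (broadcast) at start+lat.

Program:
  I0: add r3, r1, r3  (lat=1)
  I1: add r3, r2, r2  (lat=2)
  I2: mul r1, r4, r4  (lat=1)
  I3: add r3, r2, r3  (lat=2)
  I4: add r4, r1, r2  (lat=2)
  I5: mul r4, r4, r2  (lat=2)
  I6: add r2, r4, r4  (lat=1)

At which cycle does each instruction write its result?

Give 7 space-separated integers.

Answer: 2 4 4 6 7 9 10

Derivation:
I0 add r3: issue@1 deps=(None,None) exec_start@1 write@2
I1 add r3: issue@2 deps=(None,None) exec_start@2 write@4
I2 mul r1: issue@3 deps=(None,None) exec_start@3 write@4
I3 add r3: issue@4 deps=(None,1) exec_start@4 write@6
I4 add r4: issue@5 deps=(2,None) exec_start@5 write@7
I5 mul r4: issue@6 deps=(4,None) exec_start@7 write@9
I6 add r2: issue@7 deps=(5,5) exec_start@9 write@10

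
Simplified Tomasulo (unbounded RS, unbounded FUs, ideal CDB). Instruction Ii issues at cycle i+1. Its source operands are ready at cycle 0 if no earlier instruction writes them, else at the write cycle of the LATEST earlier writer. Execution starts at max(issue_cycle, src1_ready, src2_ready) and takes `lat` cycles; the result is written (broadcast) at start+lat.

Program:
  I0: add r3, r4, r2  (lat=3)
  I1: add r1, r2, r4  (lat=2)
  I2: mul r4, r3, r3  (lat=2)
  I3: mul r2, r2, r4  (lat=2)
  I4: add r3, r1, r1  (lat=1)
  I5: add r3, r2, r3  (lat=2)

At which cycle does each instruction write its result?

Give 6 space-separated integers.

I0 add r3: issue@1 deps=(None,None) exec_start@1 write@4
I1 add r1: issue@2 deps=(None,None) exec_start@2 write@4
I2 mul r4: issue@3 deps=(0,0) exec_start@4 write@6
I3 mul r2: issue@4 deps=(None,2) exec_start@6 write@8
I4 add r3: issue@5 deps=(1,1) exec_start@5 write@6
I5 add r3: issue@6 deps=(3,4) exec_start@8 write@10

Answer: 4 4 6 8 6 10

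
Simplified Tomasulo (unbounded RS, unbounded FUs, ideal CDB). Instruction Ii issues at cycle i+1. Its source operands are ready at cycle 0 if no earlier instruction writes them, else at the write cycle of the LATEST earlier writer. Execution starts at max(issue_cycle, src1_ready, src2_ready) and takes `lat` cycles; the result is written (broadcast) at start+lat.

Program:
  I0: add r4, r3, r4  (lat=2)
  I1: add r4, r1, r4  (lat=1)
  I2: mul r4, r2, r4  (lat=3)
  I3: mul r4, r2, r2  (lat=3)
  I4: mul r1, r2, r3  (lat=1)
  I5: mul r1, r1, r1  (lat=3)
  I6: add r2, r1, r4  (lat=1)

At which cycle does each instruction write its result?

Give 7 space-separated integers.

I0 add r4: issue@1 deps=(None,None) exec_start@1 write@3
I1 add r4: issue@2 deps=(None,0) exec_start@3 write@4
I2 mul r4: issue@3 deps=(None,1) exec_start@4 write@7
I3 mul r4: issue@4 deps=(None,None) exec_start@4 write@7
I4 mul r1: issue@5 deps=(None,None) exec_start@5 write@6
I5 mul r1: issue@6 deps=(4,4) exec_start@6 write@9
I6 add r2: issue@7 deps=(5,3) exec_start@9 write@10

Answer: 3 4 7 7 6 9 10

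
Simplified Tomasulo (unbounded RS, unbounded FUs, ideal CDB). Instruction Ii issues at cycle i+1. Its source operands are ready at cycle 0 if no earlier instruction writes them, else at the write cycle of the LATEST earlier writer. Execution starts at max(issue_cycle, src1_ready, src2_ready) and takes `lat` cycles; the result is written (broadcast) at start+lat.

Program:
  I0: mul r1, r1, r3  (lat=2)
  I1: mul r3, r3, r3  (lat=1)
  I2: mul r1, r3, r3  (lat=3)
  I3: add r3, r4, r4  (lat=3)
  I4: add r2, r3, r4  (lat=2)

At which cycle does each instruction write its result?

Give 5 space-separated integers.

Answer: 3 3 6 7 9

Derivation:
I0 mul r1: issue@1 deps=(None,None) exec_start@1 write@3
I1 mul r3: issue@2 deps=(None,None) exec_start@2 write@3
I2 mul r1: issue@3 deps=(1,1) exec_start@3 write@6
I3 add r3: issue@4 deps=(None,None) exec_start@4 write@7
I4 add r2: issue@5 deps=(3,None) exec_start@7 write@9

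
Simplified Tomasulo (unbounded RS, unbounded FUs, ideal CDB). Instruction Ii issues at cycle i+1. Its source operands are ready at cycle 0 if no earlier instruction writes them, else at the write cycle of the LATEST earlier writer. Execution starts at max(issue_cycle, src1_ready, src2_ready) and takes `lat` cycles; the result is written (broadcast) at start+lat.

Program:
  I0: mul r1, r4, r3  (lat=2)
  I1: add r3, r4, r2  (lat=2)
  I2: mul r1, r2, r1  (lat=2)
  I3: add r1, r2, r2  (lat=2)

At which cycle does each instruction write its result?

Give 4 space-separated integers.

I0 mul r1: issue@1 deps=(None,None) exec_start@1 write@3
I1 add r3: issue@2 deps=(None,None) exec_start@2 write@4
I2 mul r1: issue@3 deps=(None,0) exec_start@3 write@5
I3 add r1: issue@4 deps=(None,None) exec_start@4 write@6

Answer: 3 4 5 6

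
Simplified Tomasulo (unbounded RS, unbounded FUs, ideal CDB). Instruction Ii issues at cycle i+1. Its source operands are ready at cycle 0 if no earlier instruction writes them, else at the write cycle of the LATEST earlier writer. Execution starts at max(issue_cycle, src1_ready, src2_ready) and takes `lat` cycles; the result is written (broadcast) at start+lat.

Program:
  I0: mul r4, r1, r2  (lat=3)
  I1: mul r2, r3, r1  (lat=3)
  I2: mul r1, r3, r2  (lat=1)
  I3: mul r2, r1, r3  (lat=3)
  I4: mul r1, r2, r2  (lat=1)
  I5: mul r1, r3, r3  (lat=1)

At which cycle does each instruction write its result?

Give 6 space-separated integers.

I0 mul r4: issue@1 deps=(None,None) exec_start@1 write@4
I1 mul r2: issue@2 deps=(None,None) exec_start@2 write@5
I2 mul r1: issue@3 deps=(None,1) exec_start@5 write@6
I3 mul r2: issue@4 deps=(2,None) exec_start@6 write@9
I4 mul r1: issue@5 deps=(3,3) exec_start@9 write@10
I5 mul r1: issue@6 deps=(None,None) exec_start@6 write@7

Answer: 4 5 6 9 10 7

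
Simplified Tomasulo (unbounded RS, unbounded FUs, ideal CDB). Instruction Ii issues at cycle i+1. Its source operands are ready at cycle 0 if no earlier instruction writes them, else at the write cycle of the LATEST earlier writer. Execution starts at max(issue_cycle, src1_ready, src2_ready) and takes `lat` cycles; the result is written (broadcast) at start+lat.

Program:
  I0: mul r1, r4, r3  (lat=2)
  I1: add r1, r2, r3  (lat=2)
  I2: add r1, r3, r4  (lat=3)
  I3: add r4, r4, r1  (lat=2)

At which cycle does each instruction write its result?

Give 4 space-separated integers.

Answer: 3 4 6 8

Derivation:
I0 mul r1: issue@1 deps=(None,None) exec_start@1 write@3
I1 add r1: issue@2 deps=(None,None) exec_start@2 write@4
I2 add r1: issue@3 deps=(None,None) exec_start@3 write@6
I3 add r4: issue@4 deps=(None,2) exec_start@6 write@8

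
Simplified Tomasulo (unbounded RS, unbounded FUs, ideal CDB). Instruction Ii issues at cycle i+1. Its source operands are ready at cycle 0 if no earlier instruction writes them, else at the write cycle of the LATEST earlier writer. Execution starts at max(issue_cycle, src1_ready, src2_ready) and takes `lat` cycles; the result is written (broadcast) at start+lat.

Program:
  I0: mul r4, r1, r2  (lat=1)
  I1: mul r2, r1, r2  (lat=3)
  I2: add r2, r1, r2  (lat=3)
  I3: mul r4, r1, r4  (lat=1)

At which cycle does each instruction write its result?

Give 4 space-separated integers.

I0 mul r4: issue@1 deps=(None,None) exec_start@1 write@2
I1 mul r2: issue@2 deps=(None,None) exec_start@2 write@5
I2 add r2: issue@3 deps=(None,1) exec_start@5 write@8
I3 mul r4: issue@4 deps=(None,0) exec_start@4 write@5

Answer: 2 5 8 5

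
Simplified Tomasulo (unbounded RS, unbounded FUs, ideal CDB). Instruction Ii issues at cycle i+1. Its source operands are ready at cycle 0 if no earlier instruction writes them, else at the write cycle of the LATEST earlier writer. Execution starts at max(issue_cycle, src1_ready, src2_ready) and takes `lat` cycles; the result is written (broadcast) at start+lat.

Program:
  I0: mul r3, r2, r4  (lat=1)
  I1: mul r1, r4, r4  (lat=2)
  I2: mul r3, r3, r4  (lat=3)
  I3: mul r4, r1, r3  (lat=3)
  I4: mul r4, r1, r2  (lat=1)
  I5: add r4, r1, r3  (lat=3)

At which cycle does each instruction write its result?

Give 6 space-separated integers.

Answer: 2 4 6 9 6 9

Derivation:
I0 mul r3: issue@1 deps=(None,None) exec_start@1 write@2
I1 mul r1: issue@2 deps=(None,None) exec_start@2 write@4
I2 mul r3: issue@3 deps=(0,None) exec_start@3 write@6
I3 mul r4: issue@4 deps=(1,2) exec_start@6 write@9
I4 mul r4: issue@5 deps=(1,None) exec_start@5 write@6
I5 add r4: issue@6 deps=(1,2) exec_start@6 write@9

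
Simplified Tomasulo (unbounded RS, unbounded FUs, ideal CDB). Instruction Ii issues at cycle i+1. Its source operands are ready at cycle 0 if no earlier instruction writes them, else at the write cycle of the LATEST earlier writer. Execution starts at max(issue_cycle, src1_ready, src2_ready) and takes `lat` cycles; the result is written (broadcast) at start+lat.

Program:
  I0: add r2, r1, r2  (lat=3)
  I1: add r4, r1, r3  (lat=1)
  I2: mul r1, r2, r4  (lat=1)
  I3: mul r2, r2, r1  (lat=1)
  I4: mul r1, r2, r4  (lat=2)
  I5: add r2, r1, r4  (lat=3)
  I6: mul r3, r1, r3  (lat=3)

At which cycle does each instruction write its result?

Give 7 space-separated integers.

I0 add r2: issue@1 deps=(None,None) exec_start@1 write@4
I1 add r4: issue@2 deps=(None,None) exec_start@2 write@3
I2 mul r1: issue@3 deps=(0,1) exec_start@4 write@5
I3 mul r2: issue@4 deps=(0,2) exec_start@5 write@6
I4 mul r1: issue@5 deps=(3,1) exec_start@6 write@8
I5 add r2: issue@6 deps=(4,1) exec_start@8 write@11
I6 mul r3: issue@7 deps=(4,None) exec_start@8 write@11

Answer: 4 3 5 6 8 11 11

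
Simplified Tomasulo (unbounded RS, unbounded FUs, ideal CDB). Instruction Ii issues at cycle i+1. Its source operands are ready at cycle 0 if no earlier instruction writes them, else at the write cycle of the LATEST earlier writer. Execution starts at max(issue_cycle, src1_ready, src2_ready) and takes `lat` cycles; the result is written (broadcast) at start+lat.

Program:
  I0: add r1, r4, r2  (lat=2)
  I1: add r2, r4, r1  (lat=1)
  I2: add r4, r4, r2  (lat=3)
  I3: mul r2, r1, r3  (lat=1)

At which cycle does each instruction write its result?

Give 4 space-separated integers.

I0 add r1: issue@1 deps=(None,None) exec_start@1 write@3
I1 add r2: issue@2 deps=(None,0) exec_start@3 write@4
I2 add r4: issue@3 deps=(None,1) exec_start@4 write@7
I3 mul r2: issue@4 deps=(0,None) exec_start@4 write@5

Answer: 3 4 7 5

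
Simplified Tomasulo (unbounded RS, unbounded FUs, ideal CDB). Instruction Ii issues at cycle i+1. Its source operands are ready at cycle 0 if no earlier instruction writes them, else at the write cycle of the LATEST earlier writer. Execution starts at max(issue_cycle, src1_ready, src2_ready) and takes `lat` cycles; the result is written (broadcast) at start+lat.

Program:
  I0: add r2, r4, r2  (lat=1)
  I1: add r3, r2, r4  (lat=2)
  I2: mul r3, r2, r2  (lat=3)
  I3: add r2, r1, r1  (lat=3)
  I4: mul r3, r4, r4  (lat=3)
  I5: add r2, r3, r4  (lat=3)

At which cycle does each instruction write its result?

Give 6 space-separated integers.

I0 add r2: issue@1 deps=(None,None) exec_start@1 write@2
I1 add r3: issue@2 deps=(0,None) exec_start@2 write@4
I2 mul r3: issue@3 deps=(0,0) exec_start@3 write@6
I3 add r2: issue@4 deps=(None,None) exec_start@4 write@7
I4 mul r3: issue@5 deps=(None,None) exec_start@5 write@8
I5 add r2: issue@6 deps=(4,None) exec_start@8 write@11

Answer: 2 4 6 7 8 11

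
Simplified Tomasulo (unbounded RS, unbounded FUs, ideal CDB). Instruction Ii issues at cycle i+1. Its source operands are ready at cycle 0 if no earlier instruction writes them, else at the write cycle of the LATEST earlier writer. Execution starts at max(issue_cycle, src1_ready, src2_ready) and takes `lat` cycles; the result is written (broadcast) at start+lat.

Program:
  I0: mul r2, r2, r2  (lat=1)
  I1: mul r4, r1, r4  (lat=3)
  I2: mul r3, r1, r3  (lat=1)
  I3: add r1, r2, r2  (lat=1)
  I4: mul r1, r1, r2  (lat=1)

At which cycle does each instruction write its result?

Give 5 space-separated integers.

Answer: 2 5 4 5 6

Derivation:
I0 mul r2: issue@1 deps=(None,None) exec_start@1 write@2
I1 mul r4: issue@2 deps=(None,None) exec_start@2 write@5
I2 mul r3: issue@3 deps=(None,None) exec_start@3 write@4
I3 add r1: issue@4 deps=(0,0) exec_start@4 write@5
I4 mul r1: issue@5 deps=(3,0) exec_start@5 write@6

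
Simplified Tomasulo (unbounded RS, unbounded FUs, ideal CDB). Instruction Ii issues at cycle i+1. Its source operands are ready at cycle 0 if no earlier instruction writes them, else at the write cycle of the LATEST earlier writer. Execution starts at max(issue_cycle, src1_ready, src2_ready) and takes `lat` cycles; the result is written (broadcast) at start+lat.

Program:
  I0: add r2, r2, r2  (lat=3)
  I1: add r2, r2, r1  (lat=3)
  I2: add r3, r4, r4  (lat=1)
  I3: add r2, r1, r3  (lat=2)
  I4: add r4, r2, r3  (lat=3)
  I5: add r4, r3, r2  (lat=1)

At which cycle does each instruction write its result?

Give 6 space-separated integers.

Answer: 4 7 4 6 9 7

Derivation:
I0 add r2: issue@1 deps=(None,None) exec_start@1 write@4
I1 add r2: issue@2 deps=(0,None) exec_start@4 write@7
I2 add r3: issue@3 deps=(None,None) exec_start@3 write@4
I3 add r2: issue@4 deps=(None,2) exec_start@4 write@6
I4 add r4: issue@5 deps=(3,2) exec_start@6 write@9
I5 add r4: issue@6 deps=(2,3) exec_start@6 write@7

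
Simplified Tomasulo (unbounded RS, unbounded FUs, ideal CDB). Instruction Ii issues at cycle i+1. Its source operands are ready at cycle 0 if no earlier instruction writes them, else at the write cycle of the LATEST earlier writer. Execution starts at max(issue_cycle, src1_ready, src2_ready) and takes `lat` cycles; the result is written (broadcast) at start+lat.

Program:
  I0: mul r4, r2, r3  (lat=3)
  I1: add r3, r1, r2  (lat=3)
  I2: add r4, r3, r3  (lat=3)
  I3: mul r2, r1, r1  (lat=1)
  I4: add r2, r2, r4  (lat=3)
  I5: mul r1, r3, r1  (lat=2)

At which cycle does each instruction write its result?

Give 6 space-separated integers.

I0 mul r4: issue@1 deps=(None,None) exec_start@1 write@4
I1 add r3: issue@2 deps=(None,None) exec_start@2 write@5
I2 add r4: issue@3 deps=(1,1) exec_start@5 write@8
I3 mul r2: issue@4 deps=(None,None) exec_start@4 write@5
I4 add r2: issue@5 deps=(3,2) exec_start@8 write@11
I5 mul r1: issue@6 deps=(1,None) exec_start@6 write@8

Answer: 4 5 8 5 11 8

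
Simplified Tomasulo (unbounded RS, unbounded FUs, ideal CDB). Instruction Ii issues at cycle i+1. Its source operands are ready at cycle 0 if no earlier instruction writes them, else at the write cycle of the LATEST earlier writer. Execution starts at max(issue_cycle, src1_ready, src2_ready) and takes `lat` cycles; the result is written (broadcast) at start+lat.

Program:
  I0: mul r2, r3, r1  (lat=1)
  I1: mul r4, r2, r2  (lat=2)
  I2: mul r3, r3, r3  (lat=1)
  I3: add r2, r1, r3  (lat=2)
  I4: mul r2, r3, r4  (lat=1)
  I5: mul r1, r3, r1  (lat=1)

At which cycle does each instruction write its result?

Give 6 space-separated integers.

I0 mul r2: issue@1 deps=(None,None) exec_start@1 write@2
I1 mul r4: issue@2 deps=(0,0) exec_start@2 write@4
I2 mul r3: issue@3 deps=(None,None) exec_start@3 write@4
I3 add r2: issue@4 deps=(None,2) exec_start@4 write@6
I4 mul r2: issue@5 deps=(2,1) exec_start@5 write@6
I5 mul r1: issue@6 deps=(2,None) exec_start@6 write@7

Answer: 2 4 4 6 6 7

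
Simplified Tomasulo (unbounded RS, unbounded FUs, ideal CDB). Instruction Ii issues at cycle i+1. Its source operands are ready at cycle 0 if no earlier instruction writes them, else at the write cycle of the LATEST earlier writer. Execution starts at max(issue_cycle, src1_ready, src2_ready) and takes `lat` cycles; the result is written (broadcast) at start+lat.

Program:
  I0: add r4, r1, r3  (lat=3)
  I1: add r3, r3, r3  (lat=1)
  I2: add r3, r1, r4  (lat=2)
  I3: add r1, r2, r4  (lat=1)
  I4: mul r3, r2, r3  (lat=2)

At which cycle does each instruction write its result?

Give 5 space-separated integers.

Answer: 4 3 6 5 8

Derivation:
I0 add r4: issue@1 deps=(None,None) exec_start@1 write@4
I1 add r3: issue@2 deps=(None,None) exec_start@2 write@3
I2 add r3: issue@3 deps=(None,0) exec_start@4 write@6
I3 add r1: issue@4 deps=(None,0) exec_start@4 write@5
I4 mul r3: issue@5 deps=(None,2) exec_start@6 write@8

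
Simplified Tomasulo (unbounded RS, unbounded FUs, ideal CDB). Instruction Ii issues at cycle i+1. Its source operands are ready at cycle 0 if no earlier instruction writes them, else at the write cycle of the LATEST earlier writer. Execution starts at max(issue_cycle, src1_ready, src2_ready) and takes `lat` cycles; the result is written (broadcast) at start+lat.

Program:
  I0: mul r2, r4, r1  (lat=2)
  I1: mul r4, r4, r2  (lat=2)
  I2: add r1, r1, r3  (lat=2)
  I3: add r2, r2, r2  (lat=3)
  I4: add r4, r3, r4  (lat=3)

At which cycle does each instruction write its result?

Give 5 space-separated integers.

Answer: 3 5 5 7 8

Derivation:
I0 mul r2: issue@1 deps=(None,None) exec_start@1 write@3
I1 mul r4: issue@2 deps=(None,0) exec_start@3 write@5
I2 add r1: issue@3 deps=(None,None) exec_start@3 write@5
I3 add r2: issue@4 deps=(0,0) exec_start@4 write@7
I4 add r4: issue@5 deps=(None,1) exec_start@5 write@8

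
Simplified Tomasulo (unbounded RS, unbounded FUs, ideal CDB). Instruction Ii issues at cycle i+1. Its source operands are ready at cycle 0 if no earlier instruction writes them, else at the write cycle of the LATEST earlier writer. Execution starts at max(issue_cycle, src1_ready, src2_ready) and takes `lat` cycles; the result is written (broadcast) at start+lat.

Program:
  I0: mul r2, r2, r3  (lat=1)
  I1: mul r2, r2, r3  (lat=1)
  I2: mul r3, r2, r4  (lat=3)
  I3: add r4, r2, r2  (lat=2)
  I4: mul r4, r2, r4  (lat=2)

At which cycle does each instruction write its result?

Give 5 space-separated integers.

Answer: 2 3 6 6 8

Derivation:
I0 mul r2: issue@1 deps=(None,None) exec_start@1 write@2
I1 mul r2: issue@2 deps=(0,None) exec_start@2 write@3
I2 mul r3: issue@3 deps=(1,None) exec_start@3 write@6
I3 add r4: issue@4 deps=(1,1) exec_start@4 write@6
I4 mul r4: issue@5 deps=(1,3) exec_start@6 write@8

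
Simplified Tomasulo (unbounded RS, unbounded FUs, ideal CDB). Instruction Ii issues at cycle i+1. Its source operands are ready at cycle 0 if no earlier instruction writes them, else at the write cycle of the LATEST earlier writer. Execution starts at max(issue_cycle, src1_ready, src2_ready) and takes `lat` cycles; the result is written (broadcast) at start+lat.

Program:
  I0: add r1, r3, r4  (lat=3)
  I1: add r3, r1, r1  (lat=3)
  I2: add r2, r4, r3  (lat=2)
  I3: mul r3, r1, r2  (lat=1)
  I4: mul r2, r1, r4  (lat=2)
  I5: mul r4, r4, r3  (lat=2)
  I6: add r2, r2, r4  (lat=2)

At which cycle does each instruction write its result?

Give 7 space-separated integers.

Answer: 4 7 9 10 7 12 14

Derivation:
I0 add r1: issue@1 deps=(None,None) exec_start@1 write@4
I1 add r3: issue@2 deps=(0,0) exec_start@4 write@7
I2 add r2: issue@3 deps=(None,1) exec_start@7 write@9
I3 mul r3: issue@4 deps=(0,2) exec_start@9 write@10
I4 mul r2: issue@5 deps=(0,None) exec_start@5 write@7
I5 mul r4: issue@6 deps=(None,3) exec_start@10 write@12
I6 add r2: issue@7 deps=(4,5) exec_start@12 write@14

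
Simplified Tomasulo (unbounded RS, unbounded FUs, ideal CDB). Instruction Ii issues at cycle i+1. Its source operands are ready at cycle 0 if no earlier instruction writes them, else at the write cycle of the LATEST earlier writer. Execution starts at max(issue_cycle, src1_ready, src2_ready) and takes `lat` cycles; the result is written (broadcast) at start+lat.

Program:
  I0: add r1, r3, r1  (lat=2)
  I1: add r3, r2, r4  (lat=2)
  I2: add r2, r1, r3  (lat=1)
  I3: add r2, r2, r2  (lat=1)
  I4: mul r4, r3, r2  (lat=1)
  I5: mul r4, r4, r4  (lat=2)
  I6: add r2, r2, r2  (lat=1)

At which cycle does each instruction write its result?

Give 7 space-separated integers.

Answer: 3 4 5 6 7 9 8

Derivation:
I0 add r1: issue@1 deps=(None,None) exec_start@1 write@3
I1 add r3: issue@2 deps=(None,None) exec_start@2 write@4
I2 add r2: issue@3 deps=(0,1) exec_start@4 write@5
I3 add r2: issue@4 deps=(2,2) exec_start@5 write@6
I4 mul r4: issue@5 deps=(1,3) exec_start@6 write@7
I5 mul r4: issue@6 deps=(4,4) exec_start@7 write@9
I6 add r2: issue@7 deps=(3,3) exec_start@7 write@8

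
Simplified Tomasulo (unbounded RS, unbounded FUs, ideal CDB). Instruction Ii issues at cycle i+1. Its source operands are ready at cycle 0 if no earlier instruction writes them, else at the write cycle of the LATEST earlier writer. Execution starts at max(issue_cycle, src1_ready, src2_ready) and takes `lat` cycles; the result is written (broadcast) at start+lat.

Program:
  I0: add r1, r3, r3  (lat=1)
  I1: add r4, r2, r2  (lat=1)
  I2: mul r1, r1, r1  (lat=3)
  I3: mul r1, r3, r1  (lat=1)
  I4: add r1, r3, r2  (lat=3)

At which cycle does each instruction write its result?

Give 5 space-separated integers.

Answer: 2 3 6 7 8

Derivation:
I0 add r1: issue@1 deps=(None,None) exec_start@1 write@2
I1 add r4: issue@2 deps=(None,None) exec_start@2 write@3
I2 mul r1: issue@3 deps=(0,0) exec_start@3 write@6
I3 mul r1: issue@4 deps=(None,2) exec_start@6 write@7
I4 add r1: issue@5 deps=(None,None) exec_start@5 write@8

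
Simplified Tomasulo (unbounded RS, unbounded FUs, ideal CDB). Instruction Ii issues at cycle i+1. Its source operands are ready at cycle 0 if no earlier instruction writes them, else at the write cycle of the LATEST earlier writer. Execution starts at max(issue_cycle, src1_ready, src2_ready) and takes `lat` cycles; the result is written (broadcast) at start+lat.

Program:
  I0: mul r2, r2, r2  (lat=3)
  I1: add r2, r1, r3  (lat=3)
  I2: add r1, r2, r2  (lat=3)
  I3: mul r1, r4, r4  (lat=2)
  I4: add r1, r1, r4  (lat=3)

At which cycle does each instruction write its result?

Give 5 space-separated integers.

I0 mul r2: issue@1 deps=(None,None) exec_start@1 write@4
I1 add r2: issue@2 deps=(None,None) exec_start@2 write@5
I2 add r1: issue@3 deps=(1,1) exec_start@5 write@8
I3 mul r1: issue@4 deps=(None,None) exec_start@4 write@6
I4 add r1: issue@5 deps=(3,None) exec_start@6 write@9

Answer: 4 5 8 6 9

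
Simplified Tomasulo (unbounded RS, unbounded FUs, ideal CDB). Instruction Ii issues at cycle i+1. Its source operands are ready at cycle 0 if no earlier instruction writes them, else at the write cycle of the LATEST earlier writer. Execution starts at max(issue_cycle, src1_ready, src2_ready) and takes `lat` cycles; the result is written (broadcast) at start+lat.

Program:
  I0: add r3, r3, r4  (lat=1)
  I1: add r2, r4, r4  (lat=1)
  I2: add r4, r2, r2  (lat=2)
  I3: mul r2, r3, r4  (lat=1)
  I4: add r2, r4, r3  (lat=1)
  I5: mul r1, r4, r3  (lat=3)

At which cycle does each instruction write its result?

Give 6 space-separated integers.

I0 add r3: issue@1 deps=(None,None) exec_start@1 write@2
I1 add r2: issue@2 deps=(None,None) exec_start@2 write@3
I2 add r4: issue@3 deps=(1,1) exec_start@3 write@5
I3 mul r2: issue@4 deps=(0,2) exec_start@5 write@6
I4 add r2: issue@5 deps=(2,0) exec_start@5 write@6
I5 mul r1: issue@6 deps=(2,0) exec_start@6 write@9

Answer: 2 3 5 6 6 9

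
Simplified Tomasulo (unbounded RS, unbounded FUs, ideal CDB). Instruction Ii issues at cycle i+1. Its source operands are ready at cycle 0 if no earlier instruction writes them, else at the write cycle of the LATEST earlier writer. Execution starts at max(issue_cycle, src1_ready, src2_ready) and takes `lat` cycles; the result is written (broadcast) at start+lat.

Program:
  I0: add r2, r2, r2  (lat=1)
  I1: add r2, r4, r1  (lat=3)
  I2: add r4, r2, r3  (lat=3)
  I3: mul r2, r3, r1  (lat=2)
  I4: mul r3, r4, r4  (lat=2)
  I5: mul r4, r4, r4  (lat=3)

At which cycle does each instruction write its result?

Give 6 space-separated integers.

I0 add r2: issue@1 deps=(None,None) exec_start@1 write@2
I1 add r2: issue@2 deps=(None,None) exec_start@2 write@5
I2 add r4: issue@3 deps=(1,None) exec_start@5 write@8
I3 mul r2: issue@4 deps=(None,None) exec_start@4 write@6
I4 mul r3: issue@5 deps=(2,2) exec_start@8 write@10
I5 mul r4: issue@6 deps=(2,2) exec_start@8 write@11

Answer: 2 5 8 6 10 11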